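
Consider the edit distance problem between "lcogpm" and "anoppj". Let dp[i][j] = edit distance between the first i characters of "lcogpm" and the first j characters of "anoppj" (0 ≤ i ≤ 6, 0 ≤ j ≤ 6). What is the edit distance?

   ''  a  n  o  p  p  j
''  0  1  2  3  4  5  6
 l  1  1  2  3  4  5  6
 c  2  2  2  3  4  5  6
 o  3  3  3  2  3  4  5
 g  4  4  4  3  3  4  5
 p  5  5  5  4  3  3  4
 m  6  6  6  5  4  4  4

4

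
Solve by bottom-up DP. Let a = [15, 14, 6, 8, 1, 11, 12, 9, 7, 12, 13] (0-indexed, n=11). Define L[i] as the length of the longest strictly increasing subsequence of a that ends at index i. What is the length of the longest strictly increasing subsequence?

5

   i    0    1    2    3    4    5    6    7    8    9   10
a[i]   15   14    6    8    1   11   12    9    7   12   13
L[i]    1    1    1    2    1    3    4    3    2    4    5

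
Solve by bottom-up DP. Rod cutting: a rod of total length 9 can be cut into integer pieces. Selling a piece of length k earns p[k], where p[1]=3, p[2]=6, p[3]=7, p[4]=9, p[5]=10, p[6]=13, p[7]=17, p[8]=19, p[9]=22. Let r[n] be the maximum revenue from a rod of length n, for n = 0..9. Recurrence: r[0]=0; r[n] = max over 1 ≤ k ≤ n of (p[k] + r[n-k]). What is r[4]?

12

   n    0    1    2    3    4    5    6    7    8    9
r[n]    0    3    6    9   12   15   18   21   24   27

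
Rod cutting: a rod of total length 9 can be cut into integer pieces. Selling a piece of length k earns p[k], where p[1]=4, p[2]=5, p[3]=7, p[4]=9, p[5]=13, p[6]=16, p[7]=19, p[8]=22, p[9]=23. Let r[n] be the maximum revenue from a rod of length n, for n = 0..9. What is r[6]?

24

   n    0    1    2    3    4    5    6    7    8    9
r[n]    0    4    8   12   16   20   24   28   32   36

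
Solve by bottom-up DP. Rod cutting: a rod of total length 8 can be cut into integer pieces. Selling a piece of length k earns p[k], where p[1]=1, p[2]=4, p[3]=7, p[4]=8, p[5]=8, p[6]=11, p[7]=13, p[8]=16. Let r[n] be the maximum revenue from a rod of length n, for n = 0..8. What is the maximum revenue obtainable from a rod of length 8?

18

   n    0    1    2    3    4    5    6    7    8
r[n]    0    1    4    7    8   11   14   15   18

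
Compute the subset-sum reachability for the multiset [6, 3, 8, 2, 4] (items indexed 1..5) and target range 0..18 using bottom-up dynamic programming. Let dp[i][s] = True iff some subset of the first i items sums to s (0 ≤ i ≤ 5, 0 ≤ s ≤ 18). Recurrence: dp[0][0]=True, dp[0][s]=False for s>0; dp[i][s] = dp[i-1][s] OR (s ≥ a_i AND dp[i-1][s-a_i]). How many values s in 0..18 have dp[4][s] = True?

13

i\s   0   1   2   3   4   5   6   7   8   9  10  11  12  13  14  15  16  17  18
  0   T   F   F   F   F   F   F   F   F   F   F   F   F   F   F   F   F   F   F
  1   T   F   F   F   F   F   T   F   F   F   F   F   F   F   F   F   F   F   F
  2   T   F   F   T   F   F   T   F   F   T   F   F   F   F   F   F   F   F   F
  3   T   F   F   T   F   F   T   F   T   T   F   T   F   F   T   F   F   T   F
  4   T   F   T   T   F   T   T   F   T   T   T   T   F   T   T   F   T   T   F
  5   T   F   T   T   T   T   T   T   T   T   T   T   T   T   T   T   T   T   T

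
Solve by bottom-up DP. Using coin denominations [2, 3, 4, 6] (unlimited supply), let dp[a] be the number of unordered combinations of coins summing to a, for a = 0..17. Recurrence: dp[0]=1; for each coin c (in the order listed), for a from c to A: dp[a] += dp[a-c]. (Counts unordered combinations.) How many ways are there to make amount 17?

13

after  coin     0     1     2     3     4     5     6     7     8     9    10    11    12    13    14    15    16    17
          2     1     0     1     0     1     0     1     0     1     0     1     0     1     0     1     0     1     0
          3     1     0     1     1     1     1     2     1     2     2     2     2     3     2     3     3     3     3
          4     1     0     1     1     2     1     3     2     4     3     5     4     7     5     8     7    10     8
          6     1     0     1     1     2     1     4     2     5     4     7     5    11     7    13    11    17    13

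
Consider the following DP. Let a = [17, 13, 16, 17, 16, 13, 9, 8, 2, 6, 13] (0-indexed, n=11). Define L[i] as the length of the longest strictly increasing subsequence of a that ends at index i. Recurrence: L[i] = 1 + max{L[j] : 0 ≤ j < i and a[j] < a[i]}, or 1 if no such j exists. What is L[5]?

1

   i    0    1    2    3    4    5    6    7    8    9   10
a[i]   17   13   16   17   16   13    9    8    2    6   13
L[i]    1    1    2    3    2    1    1    1    1    2    3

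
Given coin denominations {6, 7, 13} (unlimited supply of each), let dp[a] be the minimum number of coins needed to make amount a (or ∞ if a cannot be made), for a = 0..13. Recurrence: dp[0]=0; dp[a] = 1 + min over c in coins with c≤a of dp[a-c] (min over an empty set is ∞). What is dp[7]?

 a  0  1  2  3  4  5  6  7  8  9 10 11 12 13
dp  0  -  -  -  -  -  1  1  -  -  -  -  2  1
(- denotes ∞ / unreachable)

1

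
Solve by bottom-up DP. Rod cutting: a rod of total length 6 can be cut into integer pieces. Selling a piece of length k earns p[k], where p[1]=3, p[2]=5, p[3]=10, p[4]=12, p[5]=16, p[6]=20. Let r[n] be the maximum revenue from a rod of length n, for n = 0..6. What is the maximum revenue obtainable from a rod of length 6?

   n    0    1    2    3    4    5    6
r[n]    0    3    6   10   13   16   20

20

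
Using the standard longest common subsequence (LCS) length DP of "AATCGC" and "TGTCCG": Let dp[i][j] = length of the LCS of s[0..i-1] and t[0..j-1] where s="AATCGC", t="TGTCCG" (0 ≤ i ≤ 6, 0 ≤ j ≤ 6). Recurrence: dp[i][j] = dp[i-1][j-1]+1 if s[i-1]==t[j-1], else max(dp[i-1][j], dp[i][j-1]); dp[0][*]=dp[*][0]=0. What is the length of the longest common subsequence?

3

   ''  T  G  T  C  C  G
''  0  0  0  0  0  0  0
 A  0  0  0  0  0  0  0
 A  0  0  0  0  0  0  0
 T  0  1  1  1  1  1  1
 C  0  1  1  1  2  2  2
 G  0  1  2  2  2  2  3
 C  0  1  2  2  3  3  3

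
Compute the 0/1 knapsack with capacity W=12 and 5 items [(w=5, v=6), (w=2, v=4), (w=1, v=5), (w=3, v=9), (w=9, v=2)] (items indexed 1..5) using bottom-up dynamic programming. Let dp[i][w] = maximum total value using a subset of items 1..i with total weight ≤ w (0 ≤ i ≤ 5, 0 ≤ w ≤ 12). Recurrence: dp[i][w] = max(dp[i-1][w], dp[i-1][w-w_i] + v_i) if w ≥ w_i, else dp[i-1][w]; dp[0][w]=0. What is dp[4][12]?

i\w   0   1   2   3   4   5   6   7   8   9  10  11  12
  0   0   0   0   0   0   0   0   0   0   0   0   0   0
  1   0   0   0   0   0   6   6   6   6   6   6   6   6
  2   0   0   4   4   4   6   6  10  10  10  10  10  10
  3   0   5   5   9   9   9  11  11  15  15  15  15  15
  4   0   5   5   9  14  14  18  18  18  20  20  24  24
  5   0   5   5   9  14  14  18  18  18  20  20  24  24

24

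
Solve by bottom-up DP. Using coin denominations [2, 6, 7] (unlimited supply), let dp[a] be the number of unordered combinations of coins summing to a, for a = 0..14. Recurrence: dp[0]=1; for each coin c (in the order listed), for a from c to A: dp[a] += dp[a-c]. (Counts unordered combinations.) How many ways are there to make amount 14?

4

after  coin     0     1     2     3     4     5     6     7     8     9    10    11    12    13    14
          2     1     0     1     0     1     0     1     0     1     0     1     0     1     0     1
          6     1     0     1     0     1     0     2     0     2     0     2     0     3     0     3
          7     1     0     1     0     1     0     2     1     2     1     2     1     3     2     4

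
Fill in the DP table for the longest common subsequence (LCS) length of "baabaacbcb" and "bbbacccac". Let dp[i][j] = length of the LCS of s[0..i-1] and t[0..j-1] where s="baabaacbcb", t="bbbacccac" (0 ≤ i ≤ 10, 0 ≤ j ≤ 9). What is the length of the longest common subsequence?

   ''  b  b  b  a  c  c  c  a  c
''  0  0  0  0  0  0  0  0  0  0
 b  0  1  1  1  1  1  1  1  1  1
 a  0  1  1  1  2  2  2  2  2  2
 a  0  1  1  1  2  2  2  2  3  3
 b  0  1  2  2  2  2  2  2  3  3
 a  0  1  2  2  3  3  3  3  3  3
 a  0  1  2  2  3  3  3  3  4  4
 c  0  1  2  2  3  4  4  4  4  5
 b  0  1  2  3  3  4  4  4  4  5
 c  0  1  2  3  3  4  5  5  5  5
 b  0  1  2  3  3  4  5  5  5  5

5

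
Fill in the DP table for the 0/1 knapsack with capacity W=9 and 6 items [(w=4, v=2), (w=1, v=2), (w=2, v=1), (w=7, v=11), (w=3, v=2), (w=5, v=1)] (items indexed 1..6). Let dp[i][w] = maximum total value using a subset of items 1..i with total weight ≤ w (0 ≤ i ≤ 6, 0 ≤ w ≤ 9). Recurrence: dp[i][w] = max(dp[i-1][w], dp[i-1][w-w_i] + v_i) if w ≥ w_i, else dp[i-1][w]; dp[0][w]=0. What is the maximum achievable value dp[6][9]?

13

i\w   0   1   2   3   4   5   6   7   8   9
  0   0   0   0   0   0   0   0   0   0   0
  1   0   0   0   0   2   2   2   2   2   2
  2   0   2   2   2   2   4   4   4   4   4
  3   0   2   2   3   3   4   4   5   5   5
  4   0   2   2   3   3   4   4  11  13  13
  5   0   2   2   3   4   4   5  11  13  13
  6   0   2   2   3   4   4   5  11  13  13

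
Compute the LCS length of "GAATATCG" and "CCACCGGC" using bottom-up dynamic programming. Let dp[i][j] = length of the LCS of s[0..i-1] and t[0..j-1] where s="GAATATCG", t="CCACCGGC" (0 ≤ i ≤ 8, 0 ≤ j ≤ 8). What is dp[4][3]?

   ''  C  C  A  C  C  G  G  C
''  0  0  0  0  0  0  0  0  0
 G  0  0  0  0  0  0  1  1  1
 A  0  0  0  1  1  1  1  1  1
 A  0  0  0  1  1  1  1  1  1
 T  0  0  0  1  1  1  1  1  1
 A  0  0  0  1  1  1  1  1  1
 T  0  0  0  1  1  1  1  1  1
 C  0  1  1  1  2  2  2  2  2
 G  0  1  1  1  2  2  3  3  3

1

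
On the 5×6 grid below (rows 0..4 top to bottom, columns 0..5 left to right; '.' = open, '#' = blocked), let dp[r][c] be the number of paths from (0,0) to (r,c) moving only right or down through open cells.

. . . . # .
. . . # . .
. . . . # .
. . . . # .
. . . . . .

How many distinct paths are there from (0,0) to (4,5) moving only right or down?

31

r\c   0   1   2   3   4   5
  0   1   1   1   1   0   0
  1   1   2   3   0   0   0
  2   1   3   6   6   0   0
  3   1   4  10  16   0   0
  4   1   5  15  31  31  31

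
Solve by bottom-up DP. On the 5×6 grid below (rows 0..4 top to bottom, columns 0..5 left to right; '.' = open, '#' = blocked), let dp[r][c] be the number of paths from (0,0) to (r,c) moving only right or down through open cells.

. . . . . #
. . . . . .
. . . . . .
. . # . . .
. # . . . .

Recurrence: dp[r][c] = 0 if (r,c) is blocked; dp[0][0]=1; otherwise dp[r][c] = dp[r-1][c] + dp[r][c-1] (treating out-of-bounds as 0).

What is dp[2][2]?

6

r\c   0   1   2   3   4   5
  0   1   1   1   1   1   0
  1   1   2   3   4   5   5
  2   1   3   6  10  15  20
  3   1   4   0  10  25  45
  4   1   0   0  10  35  80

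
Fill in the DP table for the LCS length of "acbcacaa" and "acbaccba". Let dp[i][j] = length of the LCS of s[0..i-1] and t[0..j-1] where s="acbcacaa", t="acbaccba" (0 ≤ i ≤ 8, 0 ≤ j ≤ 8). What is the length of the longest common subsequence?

   ''  a  c  b  a  c  c  b  a
''  0  0  0  0  0  0  0  0  0
 a  0  1  1  1  1  1  1  1  1
 c  0  1  2  2  2  2  2  2  2
 b  0  1  2  3  3  3  3  3  3
 c  0  1  2  3  3  4  4  4  4
 a  0  1  2  3  4  4  4  4  5
 c  0  1  2  3  4  5  5  5  5
 a  0  1  2  3  4  5  5  5  6
 a  0  1  2  3  4  5  5  5  6

6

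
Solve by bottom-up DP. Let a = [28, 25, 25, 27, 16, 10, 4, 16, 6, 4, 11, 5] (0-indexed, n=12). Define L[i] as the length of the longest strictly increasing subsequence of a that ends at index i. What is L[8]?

   i    0    1    2    3    4    5    6    7    8    9   10   11
a[i]   28   25   25   27   16   10    4   16    6    4   11    5
L[i]    1    1    1    2    1    1    1    2    2    1    3    2

2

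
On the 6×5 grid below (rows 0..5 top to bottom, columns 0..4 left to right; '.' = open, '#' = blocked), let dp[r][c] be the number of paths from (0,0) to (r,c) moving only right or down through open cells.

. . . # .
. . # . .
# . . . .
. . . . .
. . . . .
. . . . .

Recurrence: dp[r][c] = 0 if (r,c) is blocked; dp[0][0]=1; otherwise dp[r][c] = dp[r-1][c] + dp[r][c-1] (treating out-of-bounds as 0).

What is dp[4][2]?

r\c   0   1   2   3   4
  0   1   1   1   0   0
  1   1   2   0   0   0
  2   0   2   2   2   2
  3   0   2   4   6   8
  4   0   2   6  12  20
  5   0   2   8  20  40

6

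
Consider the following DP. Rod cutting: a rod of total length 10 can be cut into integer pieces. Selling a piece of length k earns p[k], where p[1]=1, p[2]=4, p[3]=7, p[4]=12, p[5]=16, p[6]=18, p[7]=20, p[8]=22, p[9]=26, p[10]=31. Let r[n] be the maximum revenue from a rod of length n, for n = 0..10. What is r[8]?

24

   n    0    1    2    3    4    5    6    7    8    9   10
r[n]    0    1    4    7   12   16   18   20   24   28   32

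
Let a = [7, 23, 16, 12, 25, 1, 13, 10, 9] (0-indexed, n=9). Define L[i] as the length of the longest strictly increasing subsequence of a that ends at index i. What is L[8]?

   i    0    1    2    3    4    5    6    7    8
a[i]    7   23   16   12   25    1   13   10    9
L[i]    1    2    2    2    3    1    3    2    2

2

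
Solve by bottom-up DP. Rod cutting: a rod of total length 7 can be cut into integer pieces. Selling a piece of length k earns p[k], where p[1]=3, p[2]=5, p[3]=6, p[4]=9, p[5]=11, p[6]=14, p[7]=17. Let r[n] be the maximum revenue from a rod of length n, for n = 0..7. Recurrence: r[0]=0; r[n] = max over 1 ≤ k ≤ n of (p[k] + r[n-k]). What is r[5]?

   n    0    1    2    3    4    5    6    7
r[n]    0    3    6    9   12   15   18   21

15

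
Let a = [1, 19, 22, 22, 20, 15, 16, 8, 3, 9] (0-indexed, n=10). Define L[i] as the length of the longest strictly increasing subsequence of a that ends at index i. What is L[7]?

2

   i    0    1    2    3    4    5    6    7    8    9
a[i]    1   19   22   22   20   15   16    8    3    9
L[i]    1    2    3    3    3    2    3    2    2    3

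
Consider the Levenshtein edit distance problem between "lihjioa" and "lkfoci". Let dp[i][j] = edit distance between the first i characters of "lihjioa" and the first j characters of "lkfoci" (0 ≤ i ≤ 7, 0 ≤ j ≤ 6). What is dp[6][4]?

4

   ''  l  k  f  o  c  i
''  0  1  2  3  4  5  6
 l  1  0  1  2  3  4  5
 i  2  1  1  2  3  4  4
 h  3  2  2  2  3  4  5
 j  4  3  3  3  3  4  5
 i  5  4  4  4  4  4  4
 o  6  5  5  5  4  5  5
 a  7  6  6  6  5  5  6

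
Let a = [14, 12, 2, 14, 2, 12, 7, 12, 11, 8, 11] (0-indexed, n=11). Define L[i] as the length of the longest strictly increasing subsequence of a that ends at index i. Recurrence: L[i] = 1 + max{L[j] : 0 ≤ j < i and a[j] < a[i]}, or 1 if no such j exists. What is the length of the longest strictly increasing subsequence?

   i    0    1    2    3    4    5    6    7    8    9   10
a[i]   14   12    2   14    2   12    7   12   11    8   11
L[i]    1    1    1    2    1    2    2    3    3    3    4

4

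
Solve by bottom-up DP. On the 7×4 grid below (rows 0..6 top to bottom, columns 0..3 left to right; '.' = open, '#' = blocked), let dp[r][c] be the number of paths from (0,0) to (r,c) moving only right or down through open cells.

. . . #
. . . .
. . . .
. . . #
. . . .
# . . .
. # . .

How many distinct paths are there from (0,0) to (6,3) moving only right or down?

55

r\c   0   1   2   3
  0   1   1   1   0
  1   1   2   3   3
  2   1   3   6   9
  3   1   4  10   0
  4   1   5  15  15
  5   0   5  20  35
  6   0   0  20  55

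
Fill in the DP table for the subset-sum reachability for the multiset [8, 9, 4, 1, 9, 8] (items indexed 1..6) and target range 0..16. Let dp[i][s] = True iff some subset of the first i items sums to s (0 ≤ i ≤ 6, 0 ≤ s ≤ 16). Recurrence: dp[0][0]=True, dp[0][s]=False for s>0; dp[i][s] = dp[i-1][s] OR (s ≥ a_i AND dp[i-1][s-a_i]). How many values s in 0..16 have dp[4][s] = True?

i\s   0   1   2   3   4   5   6   7   8   9  10  11  12  13  14  15  16
  0   T   F   F   F   F   F   F   F   F   F   F   F   F   F   F   F   F
  1   T   F   F   F   F   F   F   F   T   F   F   F   F   F   F   F   F
  2   T   F   F   F   F   F   F   F   T   T   F   F   F   F   F   F   F
  3   T   F   F   F   T   F   F   F   T   T   F   F   T   T   F   F   F
  4   T   T   F   F   T   T   F   F   T   T   T   F   T   T   T   F   F
  5   T   T   F   F   T   T   F   F   T   T   T   F   T   T   T   F   F
  6   T   T   F   F   T   T   F   F   T   T   T   F   T   T   T   F   T

10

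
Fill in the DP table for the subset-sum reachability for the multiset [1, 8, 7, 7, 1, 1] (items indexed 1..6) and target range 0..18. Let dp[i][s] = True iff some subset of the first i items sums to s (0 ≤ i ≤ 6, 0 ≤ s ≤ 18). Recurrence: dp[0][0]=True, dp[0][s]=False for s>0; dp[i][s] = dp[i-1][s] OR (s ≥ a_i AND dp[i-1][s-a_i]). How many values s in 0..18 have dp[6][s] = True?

14

i\s   0   1   2   3   4   5   6   7   8   9  10  11  12  13  14  15  16  17  18
  0   T   F   F   F   F   F   F   F   F   F   F   F   F   F   F   F   F   F   F
  1   T   T   F   F   F   F   F   F   F   F   F   F   F   F   F   F   F   F   F
  2   T   T   F   F   F   F   F   F   T   T   F   F   F   F   F   F   F   F   F
  3   T   T   F   F   F   F   F   T   T   T   F   F   F   F   F   T   T   F   F
  4   T   T   F   F   F   F   F   T   T   T   F   F   F   F   T   T   T   F   F
  5   T   T   T   F   F   F   F   T   T   T   T   F   F   F   T   T   T   T   F
  6   T   T   T   T   F   F   F   T   T   T   T   T   F   F   T   T   T   T   T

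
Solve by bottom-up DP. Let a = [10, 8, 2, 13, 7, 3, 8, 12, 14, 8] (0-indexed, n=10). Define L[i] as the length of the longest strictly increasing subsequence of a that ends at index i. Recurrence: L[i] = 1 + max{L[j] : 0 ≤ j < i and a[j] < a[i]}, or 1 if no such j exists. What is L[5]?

2

   i    0    1    2    3    4    5    6    7    8    9
a[i]   10    8    2   13    7    3    8   12   14    8
L[i]    1    1    1    2    2    2    3    4    5    3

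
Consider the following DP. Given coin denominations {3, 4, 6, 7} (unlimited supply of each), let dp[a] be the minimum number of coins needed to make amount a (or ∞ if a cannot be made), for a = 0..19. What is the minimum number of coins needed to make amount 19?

 a  0  1  2  3  4  5  6  7  8  9 10 11 12 13 14 15 16 17 18 19
dp  0  -  -  1  1  -  1  1  2  2  2  2  2  2  2  3  3  3  3  3
(- denotes ∞ / unreachable)

3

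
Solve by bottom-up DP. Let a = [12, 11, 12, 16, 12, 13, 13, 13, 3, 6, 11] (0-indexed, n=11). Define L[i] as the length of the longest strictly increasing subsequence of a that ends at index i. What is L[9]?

2

   i    0    1    2    3    4    5    6    7    8    9   10
a[i]   12   11   12   16   12   13   13   13    3    6   11
L[i]    1    1    2    3    2    3    3    3    1    2    3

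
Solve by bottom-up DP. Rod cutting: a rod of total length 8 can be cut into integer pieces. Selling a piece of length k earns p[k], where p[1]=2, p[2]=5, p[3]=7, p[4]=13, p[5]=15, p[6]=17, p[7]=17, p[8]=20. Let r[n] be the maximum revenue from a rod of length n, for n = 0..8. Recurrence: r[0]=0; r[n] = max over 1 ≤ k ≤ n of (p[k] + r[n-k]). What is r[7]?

   n    0    1    2    3    4    5    6    7    8
r[n]    0    2    5    7   13   15   18   20   26

20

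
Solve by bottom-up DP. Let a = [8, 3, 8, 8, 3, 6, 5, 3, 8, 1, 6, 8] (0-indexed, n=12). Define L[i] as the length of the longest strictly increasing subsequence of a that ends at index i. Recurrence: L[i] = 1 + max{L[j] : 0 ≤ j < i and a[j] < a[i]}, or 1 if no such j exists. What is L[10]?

3

   i    0    1    2    3    4    5    6    7    8    9   10   11
a[i]    8    3    8    8    3    6    5    3    8    1    6    8
L[i]    1    1    2    2    1    2    2    1    3    1    3    4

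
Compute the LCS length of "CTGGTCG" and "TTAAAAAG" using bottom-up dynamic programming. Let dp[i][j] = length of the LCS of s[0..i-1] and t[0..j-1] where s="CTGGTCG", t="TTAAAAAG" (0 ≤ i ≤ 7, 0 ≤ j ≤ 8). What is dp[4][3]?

1

   ''  T  T  A  A  A  A  A  G
''  0  0  0  0  0  0  0  0  0
 C  0  0  0  0  0  0  0  0  0
 T  0  1  1  1  1  1  1  1  1
 G  0  1  1  1  1  1  1  1  2
 G  0  1  1  1  1  1  1  1  2
 T  0  1  2  2  2  2  2  2  2
 C  0  1  2  2  2  2  2  2  2
 G  0  1  2  2  2  2  2  2  3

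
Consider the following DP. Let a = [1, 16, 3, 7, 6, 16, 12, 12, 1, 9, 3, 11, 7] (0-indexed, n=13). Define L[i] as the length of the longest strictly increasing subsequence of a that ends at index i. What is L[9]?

   i    0    1    2    3    4    5    6    7    8    9   10   11   12
a[i]    1   16    3    7    6   16   12   12    1    9    3   11    7
L[i]    1    2    2    3    3    4    4    4    1    4    2    5    4

4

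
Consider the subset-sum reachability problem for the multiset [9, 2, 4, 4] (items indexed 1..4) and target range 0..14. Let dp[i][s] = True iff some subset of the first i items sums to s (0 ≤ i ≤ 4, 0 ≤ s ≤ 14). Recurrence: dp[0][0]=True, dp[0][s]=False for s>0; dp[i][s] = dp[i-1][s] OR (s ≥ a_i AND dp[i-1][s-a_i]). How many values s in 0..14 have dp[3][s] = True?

7

i\s   0   1   2   3   4   5   6   7   8   9  10  11  12  13  14
  0   T   F   F   F   F   F   F   F   F   F   F   F   F   F   F
  1   T   F   F   F   F   F   F   F   F   T   F   F   F   F   F
  2   T   F   T   F   F   F   F   F   F   T   F   T   F   F   F
  3   T   F   T   F   T   F   T   F   F   T   F   T   F   T   F
  4   T   F   T   F   T   F   T   F   T   T   T   T   F   T   F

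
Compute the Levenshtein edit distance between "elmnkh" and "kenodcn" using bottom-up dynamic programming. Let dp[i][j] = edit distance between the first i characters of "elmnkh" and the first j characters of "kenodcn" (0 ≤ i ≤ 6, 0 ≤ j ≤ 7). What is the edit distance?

6

   ''  k  e  n  o  d  c  n
''  0  1  2  3  4  5  6  7
 e  1  1  1  2  3  4  5  6
 l  2  2  2  2  3  4  5  6
 m  3  3  3  3  3  4  5  6
 n  4  4  4  3  4  4  5  5
 k  5  4  5  4  4  5  5  6
 h  6  5  5  5  5  5  6  6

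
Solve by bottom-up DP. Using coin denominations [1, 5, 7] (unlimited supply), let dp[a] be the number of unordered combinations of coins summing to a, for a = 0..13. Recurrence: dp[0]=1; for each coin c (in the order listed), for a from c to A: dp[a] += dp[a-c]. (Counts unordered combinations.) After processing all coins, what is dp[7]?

3

after  coin     0     1     2     3     4     5     6     7     8     9    10    11    12    13
          1     1     1     1     1     1     1     1     1     1     1     1     1     1     1
          5     1     1     1     1     1     2     2     2     2     2     3     3     3     3
          7     1     1     1     1     1     2     2     3     3     3     4     4     5     5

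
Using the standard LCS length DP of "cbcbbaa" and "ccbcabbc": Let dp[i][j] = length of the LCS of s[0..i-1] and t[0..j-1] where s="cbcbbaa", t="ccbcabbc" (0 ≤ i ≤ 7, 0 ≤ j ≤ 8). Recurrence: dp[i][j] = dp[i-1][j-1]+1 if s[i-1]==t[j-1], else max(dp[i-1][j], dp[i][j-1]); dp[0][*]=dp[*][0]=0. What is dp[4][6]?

4

   ''  c  c  b  c  a  b  b  c
''  0  0  0  0  0  0  0  0  0
 c  0  1  1  1  1  1  1  1  1
 b  0  1  1  2  2  2  2  2  2
 c  0  1  2  2  3  3  3  3  3
 b  0  1  2  3  3  3  4  4  4
 b  0  1  2  3  3  3  4  5  5
 a  0  1  2  3  3  4  4  5  5
 a  0  1  2  3  3  4  4  5  5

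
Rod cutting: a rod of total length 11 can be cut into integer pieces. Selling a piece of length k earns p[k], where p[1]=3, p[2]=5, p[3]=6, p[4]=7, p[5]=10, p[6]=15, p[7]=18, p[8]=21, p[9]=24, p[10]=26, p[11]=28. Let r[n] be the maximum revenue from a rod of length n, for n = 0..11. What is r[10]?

30

   n    0    1    2    3    4    5    6    7    8    9   10   11
r[n]    0    3    6    9   12   15   18   21   24   27   30   33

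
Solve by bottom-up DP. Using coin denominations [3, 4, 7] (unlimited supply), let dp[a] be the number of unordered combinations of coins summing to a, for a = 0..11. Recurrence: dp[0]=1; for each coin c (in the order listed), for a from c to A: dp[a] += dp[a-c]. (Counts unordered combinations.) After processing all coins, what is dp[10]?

2

after  coin     0     1     2     3     4     5     6     7     8     9    10    11
          3     1     0     0     1     0     0     1     0     0     1     0     0
          4     1     0     0     1     1     0     1     1     1     1     1     1
          7     1     0     0     1     1     0     1     2     1     1     2     2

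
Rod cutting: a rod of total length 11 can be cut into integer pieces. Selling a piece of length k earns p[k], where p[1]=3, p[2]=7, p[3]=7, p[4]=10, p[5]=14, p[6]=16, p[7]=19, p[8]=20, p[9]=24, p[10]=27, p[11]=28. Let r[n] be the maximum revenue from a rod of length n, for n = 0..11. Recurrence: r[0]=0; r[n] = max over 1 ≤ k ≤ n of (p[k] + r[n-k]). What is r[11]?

   n    0    1    2    3    4    5    6    7    8    9   10   11
r[n]    0    3    7   10   14   17   21   24   28   31   35   38

38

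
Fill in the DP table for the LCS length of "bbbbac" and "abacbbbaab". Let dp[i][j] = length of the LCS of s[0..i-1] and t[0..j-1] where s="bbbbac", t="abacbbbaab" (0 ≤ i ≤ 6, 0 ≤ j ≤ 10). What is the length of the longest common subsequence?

   ''  a  b  a  c  b  b  b  a  a  b
''  0  0  0  0  0  0  0  0  0  0  0
 b  0  0  1  1  1  1  1  1  1  1  1
 b  0  0  1  1  1  2  2  2  2  2  2
 b  0  0  1  1  1  2  3  3  3  3  3
 b  0  0  1  1  1  2  3  4  4  4  4
 a  0  1  1  2  2  2  3  4  5  5  5
 c  0  1  1  2  3  3  3  4  5  5  5

5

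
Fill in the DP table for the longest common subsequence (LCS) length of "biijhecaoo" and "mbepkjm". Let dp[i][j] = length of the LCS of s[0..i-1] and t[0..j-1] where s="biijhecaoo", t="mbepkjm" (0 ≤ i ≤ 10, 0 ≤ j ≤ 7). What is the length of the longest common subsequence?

   ''  m  b  e  p  k  j  m
''  0  0  0  0  0  0  0  0
 b  0  0  1  1  1  1  1  1
 i  0  0  1  1  1  1  1  1
 i  0  0  1  1  1  1  1  1
 j  0  0  1  1  1  1  2  2
 h  0  0  1  1  1  1  2  2
 e  0  0  1  2  2  2  2  2
 c  0  0  1  2  2  2  2  2
 a  0  0  1  2  2  2  2  2
 o  0  0  1  2  2  2  2  2
 o  0  0  1  2  2  2  2  2

2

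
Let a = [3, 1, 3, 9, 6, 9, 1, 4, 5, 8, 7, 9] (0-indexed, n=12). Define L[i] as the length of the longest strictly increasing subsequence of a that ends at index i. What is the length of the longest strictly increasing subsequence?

6

   i    0    1    2    3    4    5    6    7    8    9   10   11
a[i]    3    1    3    9    6    9    1    4    5    8    7    9
L[i]    1    1    2    3    3    4    1    3    4    5    5    6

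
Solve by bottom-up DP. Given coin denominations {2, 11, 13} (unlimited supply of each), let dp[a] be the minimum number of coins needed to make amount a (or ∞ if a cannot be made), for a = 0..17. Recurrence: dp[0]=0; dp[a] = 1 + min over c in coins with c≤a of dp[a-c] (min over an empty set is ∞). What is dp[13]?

 a  0  1  2  3  4  5  6  7  8  9 10 11 12 13 14 15 16 17
dp  0  -  1  -  2  -  3  -  4  -  5  1  6  1  7  2  8  3
(- denotes ∞ / unreachable)

1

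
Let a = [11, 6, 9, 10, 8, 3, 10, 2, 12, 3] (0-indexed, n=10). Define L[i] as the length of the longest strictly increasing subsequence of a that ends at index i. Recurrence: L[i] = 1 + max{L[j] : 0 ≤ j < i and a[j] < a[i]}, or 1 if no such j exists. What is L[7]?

1

   i    0    1    2    3    4    5    6    7    8    9
a[i]   11    6    9   10    8    3   10    2   12    3
L[i]    1    1    2    3    2    1    3    1    4    2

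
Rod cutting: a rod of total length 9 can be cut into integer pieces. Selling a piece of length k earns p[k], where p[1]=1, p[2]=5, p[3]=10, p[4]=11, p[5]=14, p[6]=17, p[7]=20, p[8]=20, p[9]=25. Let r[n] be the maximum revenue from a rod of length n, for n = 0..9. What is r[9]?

   n    0    1    2    3    4    5    6    7    8    9
r[n]    0    1    5   10   11   15   20   21   25   30

30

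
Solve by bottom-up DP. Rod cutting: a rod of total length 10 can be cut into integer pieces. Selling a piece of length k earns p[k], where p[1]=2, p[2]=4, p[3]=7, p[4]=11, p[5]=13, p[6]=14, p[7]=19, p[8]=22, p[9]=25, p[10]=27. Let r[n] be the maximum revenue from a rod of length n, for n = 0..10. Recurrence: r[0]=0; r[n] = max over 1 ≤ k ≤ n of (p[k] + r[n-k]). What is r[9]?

   n    0    1    2    3    4    5    6    7    8    9   10
r[n]    0    2    4    7   11   13   15   19   22   25   27

25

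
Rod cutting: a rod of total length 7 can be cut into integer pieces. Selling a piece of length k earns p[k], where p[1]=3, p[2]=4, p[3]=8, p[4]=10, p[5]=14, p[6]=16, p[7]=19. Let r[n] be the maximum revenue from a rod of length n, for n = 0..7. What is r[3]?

   n    0    1    2    3    4    5    6    7
r[n]    0    3    6    9   12   15   18   21

9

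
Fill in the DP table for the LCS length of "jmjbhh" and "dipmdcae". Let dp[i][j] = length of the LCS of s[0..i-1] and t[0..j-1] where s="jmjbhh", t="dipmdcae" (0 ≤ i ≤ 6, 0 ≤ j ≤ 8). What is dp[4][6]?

1

   ''  d  i  p  m  d  c  a  e
''  0  0  0  0  0  0  0  0  0
 j  0  0  0  0  0  0  0  0  0
 m  0  0  0  0  1  1  1  1  1
 j  0  0  0  0  1  1  1  1  1
 b  0  0  0  0  1  1  1  1  1
 h  0  0  0  0  1  1  1  1  1
 h  0  0  0  0  1  1  1  1  1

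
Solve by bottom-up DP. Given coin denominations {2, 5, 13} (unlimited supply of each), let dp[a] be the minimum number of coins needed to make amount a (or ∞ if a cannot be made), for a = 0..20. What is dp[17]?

3

 a  0  1  2  3  4  5  6  7  8  9 10 11 12 13 14 15 16 17 18 19 20
dp  0  -  1  -  2  1  3  2  4  3  2  4  3  1  4  2  5  3  2  4  3
(- denotes ∞ / unreachable)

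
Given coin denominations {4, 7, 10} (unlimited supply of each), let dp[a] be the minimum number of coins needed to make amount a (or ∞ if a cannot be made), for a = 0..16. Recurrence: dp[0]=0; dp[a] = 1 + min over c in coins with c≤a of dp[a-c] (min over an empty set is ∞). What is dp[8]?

 a  0  1  2  3  4  5  6  7  8  9 10 11 12 13 14 15 16
dp  0  -  -  -  1  -  -  1  2  -  1  2  3  -  2  3  4
(- denotes ∞ / unreachable)

2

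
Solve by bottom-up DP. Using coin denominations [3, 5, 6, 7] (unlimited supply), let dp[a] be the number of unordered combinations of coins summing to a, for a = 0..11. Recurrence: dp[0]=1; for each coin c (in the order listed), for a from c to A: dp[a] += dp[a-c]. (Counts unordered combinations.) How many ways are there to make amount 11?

after  coin     0     1     2     3     4     5     6     7     8     9    10    11
          3     1     0     0     1     0     0     1     0     0     1     0     0
          5     1     0     0     1     0     1     1     0     1     1     1     1
          6     1     0     0     1     0     1     2     0     1     2     1     2
          7     1     0     0     1     0     1     2     1     1     2     2     2

2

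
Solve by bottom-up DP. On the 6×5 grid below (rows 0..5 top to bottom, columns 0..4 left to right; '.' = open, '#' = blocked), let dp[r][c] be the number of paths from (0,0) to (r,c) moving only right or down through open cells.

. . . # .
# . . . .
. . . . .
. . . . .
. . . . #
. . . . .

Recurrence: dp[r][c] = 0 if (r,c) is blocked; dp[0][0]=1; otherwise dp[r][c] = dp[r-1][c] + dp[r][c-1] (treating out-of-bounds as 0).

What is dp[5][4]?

20

r\c   0   1   2   3   4
  0   1   1   1   0   0
  1   0   1   2   2   2
  2   0   1   3   5   7
  3   0   1   4   9  16
  4   0   1   5  14   0
  5   0   1   6  20  20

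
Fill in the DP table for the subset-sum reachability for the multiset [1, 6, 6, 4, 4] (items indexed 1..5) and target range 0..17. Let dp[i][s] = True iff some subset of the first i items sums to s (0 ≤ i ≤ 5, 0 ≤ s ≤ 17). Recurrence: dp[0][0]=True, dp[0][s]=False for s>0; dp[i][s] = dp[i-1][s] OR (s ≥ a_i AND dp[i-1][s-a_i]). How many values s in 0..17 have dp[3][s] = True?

6

i\s   0   1   2   3   4   5   6   7   8   9  10  11  12  13  14  15  16  17
  0   T   F   F   F   F   F   F   F   F   F   F   F   F   F   F   F   F   F
  1   T   T   F   F   F   F   F   F   F   F   F   F   F   F   F   F   F   F
  2   T   T   F   F   F   F   T   T   F   F   F   F   F   F   F   F   F   F
  3   T   T   F   F   F   F   T   T   F   F   F   F   T   T   F   F   F   F
  4   T   T   F   F   T   T   T   T   F   F   T   T   T   T   F   F   T   T
  5   T   T   F   F   T   T   T   T   T   T   T   T   T   T   T   T   T   T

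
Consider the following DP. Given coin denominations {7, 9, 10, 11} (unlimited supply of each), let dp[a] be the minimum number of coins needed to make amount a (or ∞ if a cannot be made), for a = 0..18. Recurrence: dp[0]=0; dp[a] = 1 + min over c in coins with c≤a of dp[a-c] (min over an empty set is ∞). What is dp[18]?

 a  0  1  2  3  4  5  6  7  8  9 10 11 12 13 14 15 16 17 18
dp  0  -  -  -  -  -  -  1  -  1  1  1  -  -  2  -  2  2  2
(- denotes ∞ / unreachable)

2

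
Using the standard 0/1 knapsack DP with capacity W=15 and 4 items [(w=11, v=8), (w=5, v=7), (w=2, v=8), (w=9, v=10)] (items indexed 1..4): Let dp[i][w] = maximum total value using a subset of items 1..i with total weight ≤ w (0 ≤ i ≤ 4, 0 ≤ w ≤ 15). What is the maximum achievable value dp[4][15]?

18

i\w   0   1   2   3   4   5   6   7   8   9  10  11  12  13  14  15
  0   0   0   0   0   0   0   0   0   0   0   0   0   0   0   0   0
  1   0   0   0   0   0   0   0   0   0   0   0   8   8   8   8   8
  2   0   0   0   0   0   7   7   7   7   7   7   8   8   8   8   8
  3   0   0   8   8   8   8   8  15  15  15  15  15  15  16  16  16
  4   0   0   8   8   8   8   8  15  15  15  15  18  18  18  18  18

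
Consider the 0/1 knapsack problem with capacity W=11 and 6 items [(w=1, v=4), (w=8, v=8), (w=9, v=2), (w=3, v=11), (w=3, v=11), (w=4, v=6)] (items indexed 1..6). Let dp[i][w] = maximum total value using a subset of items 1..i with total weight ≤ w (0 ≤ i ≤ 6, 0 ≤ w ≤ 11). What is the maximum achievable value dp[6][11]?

i\w   0   1   2   3   4   5   6   7   8   9  10  11
  0   0   0   0   0   0   0   0   0   0   0   0   0
  1   0   4   4   4   4   4   4   4   4   4   4   4
  2   0   4   4   4   4   4   4   4   8  12  12  12
  3   0   4   4   4   4   4   4   4   8  12  12  12
  4   0   4   4  11  15  15  15  15  15  15  15  19
  5   0   4   4  11  15  15  22  26  26  26  26  26
  6   0   4   4  11  15  15  22  26  26  26  28  32

32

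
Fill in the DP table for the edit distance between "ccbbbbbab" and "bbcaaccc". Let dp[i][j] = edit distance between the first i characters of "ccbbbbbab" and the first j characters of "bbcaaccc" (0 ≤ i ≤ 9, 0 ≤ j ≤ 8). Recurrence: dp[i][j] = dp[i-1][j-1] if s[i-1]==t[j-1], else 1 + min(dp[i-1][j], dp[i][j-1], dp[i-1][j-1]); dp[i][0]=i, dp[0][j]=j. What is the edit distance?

   ''  b  b  c  a  a  c  c  c
''  0  1  2  3  4  5  6  7  8
 c  1  1  2  2  3  4  5  6  7
 c  2  2  2  2  3  4  4  5  6
 b  3  2  2  3  3  4  5  5  6
 b  4  3  2  3  4  4  5  6  6
 b  5  4  3  3  4  5  5  6  7
 b  6  5  4  4  4  5  6  6  7
 b  7  6  5  5  5  5  6  7  7
 a  8  7  6  6  5  5  6  7  8
 b  9  8  7  7  6  6  6  7  8

8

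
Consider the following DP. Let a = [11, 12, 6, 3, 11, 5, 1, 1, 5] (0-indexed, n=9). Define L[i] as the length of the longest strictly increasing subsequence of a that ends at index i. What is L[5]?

   i    0    1    2    3    4    5    6    7    8
a[i]   11   12    6    3   11    5    1    1    5
L[i]    1    2    1    1    2    2    1    1    2

2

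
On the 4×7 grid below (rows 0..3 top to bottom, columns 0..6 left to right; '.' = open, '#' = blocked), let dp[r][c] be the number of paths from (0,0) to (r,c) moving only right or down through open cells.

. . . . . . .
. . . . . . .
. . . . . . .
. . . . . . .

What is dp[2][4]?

r\c   0   1   2   3   4   5   6
  0   1   1   1   1   1   1   1
  1   1   2   3   4   5   6   7
  2   1   3   6  10  15  21  28
  3   1   4  10  20  35  56  84

15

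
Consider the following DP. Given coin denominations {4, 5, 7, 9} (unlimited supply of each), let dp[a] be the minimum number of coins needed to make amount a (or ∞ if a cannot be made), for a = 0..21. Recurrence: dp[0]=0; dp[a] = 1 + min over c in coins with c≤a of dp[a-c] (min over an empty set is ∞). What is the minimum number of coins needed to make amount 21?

3

 a  0  1  2  3  4  5  6  7  8  9 10 11 12 13 14 15 16 17 18 19 20 21
dp  0  -  -  -  1  1  -  1  2  1  2  2  2  2  2  3  2  3  2  3  3  3
(- denotes ∞ / unreachable)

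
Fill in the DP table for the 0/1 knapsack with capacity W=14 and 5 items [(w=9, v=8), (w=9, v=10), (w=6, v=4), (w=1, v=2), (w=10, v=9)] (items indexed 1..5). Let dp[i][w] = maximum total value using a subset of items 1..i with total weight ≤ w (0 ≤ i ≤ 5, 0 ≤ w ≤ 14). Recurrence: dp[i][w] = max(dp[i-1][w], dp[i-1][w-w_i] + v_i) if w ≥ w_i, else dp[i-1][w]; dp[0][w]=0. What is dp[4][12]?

i\w   0   1   2   3   4   5   6   7   8   9  10  11  12  13  14
  0   0   0   0   0   0   0   0   0   0   0   0   0   0   0   0
  1   0   0   0   0   0   0   0   0   0   8   8   8   8   8   8
  2   0   0   0   0   0   0   0   0   0  10  10  10  10  10  10
  3   0   0   0   0   0   0   4   4   4  10  10  10  10  10  10
  4   0   2   2   2   2   2   4   6   6  10  12  12  12  12  12
  5   0   2   2   2   2   2   4   6   6  10  12  12  12  12  12

12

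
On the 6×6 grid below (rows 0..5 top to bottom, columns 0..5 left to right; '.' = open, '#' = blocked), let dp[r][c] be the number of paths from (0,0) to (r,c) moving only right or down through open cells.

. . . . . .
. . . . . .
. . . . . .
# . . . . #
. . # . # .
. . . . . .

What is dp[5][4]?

r\c   0   1   2   3   4   5
  0   1   1   1   1   1   1
  1   1   2   3   4   5   6
  2   1   3   6  10  15  21
  3   0   3   9  19  34   0
  4   0   3   0  19   0   0
  5   0   3   3  22  22  22

22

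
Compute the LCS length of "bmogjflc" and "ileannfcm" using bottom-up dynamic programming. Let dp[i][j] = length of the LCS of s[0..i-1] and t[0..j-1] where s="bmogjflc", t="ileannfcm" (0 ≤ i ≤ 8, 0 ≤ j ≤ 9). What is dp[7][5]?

   ''  i  l  e  a  n  n  f  c  m
''  0  0  0  0  0  0  0  0  0  0
 b  0  0  0  0  0  0  0  0  0  0
 m  0  0  0  0  0  0  0  0  0  1
 o  0  0  0  0  0  0  0  0  0  1
 g  0  0  0  0  0  0  0  0  0  1
 j  0  0  0  0  0  0  0  0  0  1
 f  0  0  0  0  0  0  0  1  1  1
 l  0  0  1  1  1  1  1  1  1  1
 c  0  0  1  1  1  1  1  1  2  2

1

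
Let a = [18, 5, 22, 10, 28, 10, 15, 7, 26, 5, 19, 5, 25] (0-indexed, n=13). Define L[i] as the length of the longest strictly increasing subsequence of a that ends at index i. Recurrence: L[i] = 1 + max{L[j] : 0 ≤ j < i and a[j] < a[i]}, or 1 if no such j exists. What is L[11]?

1

   i    0    1    2    3    4    5    6    7    8    9   10   11   12
a[i]   18    5   22   10   28   10   15    7   26    5   19    5   25
L[i]    1    1    2    2    3    2    3    2    4    1    4    1    5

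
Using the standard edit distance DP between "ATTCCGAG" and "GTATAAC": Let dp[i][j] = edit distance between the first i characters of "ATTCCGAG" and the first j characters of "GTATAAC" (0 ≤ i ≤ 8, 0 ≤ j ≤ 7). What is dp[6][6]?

   ''  G  T  A  T  A  A  C
''  0  1  2  3  4  5  6  7
 A  1  1  2  2  3  4  5  6
 T  2  2  1  2  2  3  4  5
 T  3  3  2  2  2  3  4  5
 C  4  4  3  3  3  3  4  4
 C  5  5  4  4  4  4  4  4
 G  6  5  5  5  5  5  5  5
 A  7  6  6  5  6  5  5  6
 G  8  7  7  6  6  6  6  6

5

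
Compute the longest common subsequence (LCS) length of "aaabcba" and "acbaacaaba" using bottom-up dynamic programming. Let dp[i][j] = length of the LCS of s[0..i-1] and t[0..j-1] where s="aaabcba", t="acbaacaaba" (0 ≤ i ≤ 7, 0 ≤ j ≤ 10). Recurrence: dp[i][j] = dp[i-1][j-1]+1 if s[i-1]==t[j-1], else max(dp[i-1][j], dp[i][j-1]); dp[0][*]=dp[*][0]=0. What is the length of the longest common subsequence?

6

   ''  a  c  b  a  a  c  a  a  b  a
''  0  0  0  0  0  0  0  0  0  0  0
 a  0  1  1  1  1  1  1  1  1  1  1
 a  0  1  1  1  2  2  2  2  2  2  2
 a  0  1  1  1  2  3  3  3  3  3  3
 b  0  1  1  2  2  3  3  3  3  4  4
 c  0  1  2  2  2  3  4  4  4  4  4
 b  0  1  2  3  3  3  4  4  4  5  5
 a  0  1  2  3  4  4  4  5  5  5  6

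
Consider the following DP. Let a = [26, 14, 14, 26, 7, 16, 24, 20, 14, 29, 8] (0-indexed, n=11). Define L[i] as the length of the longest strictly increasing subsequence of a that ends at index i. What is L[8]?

2

   i    0    1    2    3    4    5    6    7    8    9   10
a[i]   26   14   14   26    7   16   24   20   14   29    8
L[i]    1    1    1    2    1    2    3    3    2    4    2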